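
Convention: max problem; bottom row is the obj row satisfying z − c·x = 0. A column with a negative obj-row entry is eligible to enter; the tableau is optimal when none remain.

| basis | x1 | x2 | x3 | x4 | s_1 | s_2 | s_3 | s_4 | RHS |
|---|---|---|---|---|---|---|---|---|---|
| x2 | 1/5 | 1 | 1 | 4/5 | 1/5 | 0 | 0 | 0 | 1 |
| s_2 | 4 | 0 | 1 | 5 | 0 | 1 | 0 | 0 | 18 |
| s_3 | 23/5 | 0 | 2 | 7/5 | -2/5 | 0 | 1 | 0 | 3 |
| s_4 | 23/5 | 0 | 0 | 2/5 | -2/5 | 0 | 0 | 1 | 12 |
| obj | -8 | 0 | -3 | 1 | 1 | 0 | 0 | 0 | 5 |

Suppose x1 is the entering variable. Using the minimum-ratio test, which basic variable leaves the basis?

Column x1 entries and ratios — x2: 1/(1/5) = 5; s_2: 18/4 = 9/2; s_3: 3/(23/5) = 15/23; s_4: 12/(23/5) = 60/23.
Smallest ratio is 15/23 in the row of s_3, so s_3 leaves.

s_3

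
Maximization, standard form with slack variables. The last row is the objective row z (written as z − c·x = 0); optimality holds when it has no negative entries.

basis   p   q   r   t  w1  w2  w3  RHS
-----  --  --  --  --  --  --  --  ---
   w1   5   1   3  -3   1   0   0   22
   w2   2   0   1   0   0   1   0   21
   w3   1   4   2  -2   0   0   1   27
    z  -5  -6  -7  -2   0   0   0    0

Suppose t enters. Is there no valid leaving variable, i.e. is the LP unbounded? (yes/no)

Every constraint-row entry in column t is ≤ 0, so increasing t is unbounded.

yes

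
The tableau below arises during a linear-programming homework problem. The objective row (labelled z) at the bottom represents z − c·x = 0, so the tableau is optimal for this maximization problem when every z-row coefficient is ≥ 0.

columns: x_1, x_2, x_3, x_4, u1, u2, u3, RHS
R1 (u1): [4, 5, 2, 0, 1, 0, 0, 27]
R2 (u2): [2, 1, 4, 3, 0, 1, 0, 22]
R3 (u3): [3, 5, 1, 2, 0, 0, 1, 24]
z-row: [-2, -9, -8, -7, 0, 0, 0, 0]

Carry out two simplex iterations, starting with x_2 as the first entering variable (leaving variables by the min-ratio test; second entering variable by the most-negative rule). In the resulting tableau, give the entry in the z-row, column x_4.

Ratio test on column x_2 — row 1: 27/5 = 27/5; row 2: 22/1 = 22; row 3: 24/5 = 24/5. Minimum is 24/5 at row 3 (u3 leaves); pivot element 5.
Divide row 3 by 5; eliminate column x_2 from the other rows.
Second iteration: most negative z-row entry is -31/5 in column x_3, so x_3 enters.
Ratio test on column x_3 — row 1: 3/1 = 3; row 2: (86/5)/(19/5) = 86/19; row 3: (24/5)/(1/5) = 24. Minimum is 3 at row 1 (u1 leaves); pivot element 1.
Divide row 1 by 1; eliminate column x_3 from the other rows.
After both pivots, the entry at the z-row, column x_4 is -79/5.

-79/5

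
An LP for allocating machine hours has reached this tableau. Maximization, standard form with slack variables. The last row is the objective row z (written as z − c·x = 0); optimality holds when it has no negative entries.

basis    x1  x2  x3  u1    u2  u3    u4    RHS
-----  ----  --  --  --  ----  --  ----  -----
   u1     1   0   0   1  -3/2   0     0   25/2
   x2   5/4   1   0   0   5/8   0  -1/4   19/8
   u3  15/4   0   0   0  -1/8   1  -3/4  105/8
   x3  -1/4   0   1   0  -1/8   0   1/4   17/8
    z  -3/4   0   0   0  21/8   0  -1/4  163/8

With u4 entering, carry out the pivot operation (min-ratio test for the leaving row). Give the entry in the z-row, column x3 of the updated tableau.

Ratio test on column u4 — row 1: entry 0 ≤ 0; row 2: entry -1/4 ≤ 0; row 3: entry -3/4 ≤ 0; row 4: (17/8)/(1/4) = 17/2. Minimum is 17/2 at row 4 (x3 leaves); pivot element 1/4.
Divide row 4 by 1/4; eliminate column u4 from the other rows.
z-row update in column x3: 0 − (-1/4)·4 = 1.

1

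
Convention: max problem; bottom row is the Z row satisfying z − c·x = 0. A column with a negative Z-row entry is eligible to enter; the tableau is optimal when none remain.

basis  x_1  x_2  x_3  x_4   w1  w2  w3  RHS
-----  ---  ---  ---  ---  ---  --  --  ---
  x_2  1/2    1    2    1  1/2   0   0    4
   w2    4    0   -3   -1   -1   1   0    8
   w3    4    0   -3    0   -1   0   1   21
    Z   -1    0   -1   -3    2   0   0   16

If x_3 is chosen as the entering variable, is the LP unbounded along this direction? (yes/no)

Column x_3 has positive entries in row(s) 1, so the ratio test bounds it — not unbounded.

no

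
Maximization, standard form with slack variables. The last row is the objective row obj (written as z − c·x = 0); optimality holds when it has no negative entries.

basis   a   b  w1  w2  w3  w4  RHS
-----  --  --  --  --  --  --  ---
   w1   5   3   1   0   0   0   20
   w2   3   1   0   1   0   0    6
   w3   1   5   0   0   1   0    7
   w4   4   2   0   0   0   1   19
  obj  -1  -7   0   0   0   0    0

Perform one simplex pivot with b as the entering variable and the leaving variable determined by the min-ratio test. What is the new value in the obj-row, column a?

Ratio test on column b — row 1: 20/3 = 20/3; row 2: 6/1 = 6; row 3: 7/5 = 7/5; row 4: 19/2 = 19/2. Minimum is 7/5 at row 3 (w3 leaves); pivot element 5.
Divide row 3 by 5; eliminate column b from the other rows.
obj-row update in column a: -1 − (-7)·(1/5) = 2/5.

2/5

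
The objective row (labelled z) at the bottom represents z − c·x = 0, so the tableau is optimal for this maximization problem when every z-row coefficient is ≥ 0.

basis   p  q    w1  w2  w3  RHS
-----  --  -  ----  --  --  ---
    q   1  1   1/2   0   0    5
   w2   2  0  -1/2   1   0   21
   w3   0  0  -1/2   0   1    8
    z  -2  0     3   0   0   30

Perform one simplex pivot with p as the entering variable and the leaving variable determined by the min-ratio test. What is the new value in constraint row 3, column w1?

-1/2

Ratio test on column p — row 1: 5/1 = 5; row 2: 21/2 = 21/2; row 3: entry 0 ≤ 0. Minimum is 5 at row 1 (q leaves); pivot element 1.
Divide row 1 by 1; eliminate column p from the other rows.
Row 3 update in column w1: -1/2 − 0·(1/2) = -1/2.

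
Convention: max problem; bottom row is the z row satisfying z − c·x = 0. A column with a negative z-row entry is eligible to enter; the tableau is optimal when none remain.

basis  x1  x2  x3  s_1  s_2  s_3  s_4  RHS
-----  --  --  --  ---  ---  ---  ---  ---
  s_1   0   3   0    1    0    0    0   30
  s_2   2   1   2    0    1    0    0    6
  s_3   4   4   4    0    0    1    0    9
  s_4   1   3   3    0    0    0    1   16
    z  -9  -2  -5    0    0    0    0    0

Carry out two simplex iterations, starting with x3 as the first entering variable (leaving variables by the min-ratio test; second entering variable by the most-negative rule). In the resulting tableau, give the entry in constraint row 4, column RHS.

55/4

Ratio test on column x3 — row 1: entry 0 ≤ 0; row 2: 6/2 = 3; row 3: 9/4 = 9/4; row 4: 16/3 = 16/3. Minimum is 9/4 at row 3 (s_3 leaves); pivot element 4.
Divide row 3 by 4; eliminate column x3 from the other rows.
Second iteration: most negative z-row entry is -4 in column x1, so x1 enters.
Ratio test on column x1 — row 1: entry 0 ≤ 0; row 2: entry 0 ≤ 0; row 3: (9/4)/1 = 9/4; row 4: entry -2 ≤ 0. Minimum is 9/4 at row 3 (x3 leaves); pivot element 1.
Divide row 3 by 1; eliminate column x1 from the other rows.
After both pivots, the entry at constraint row 4, column RHS is 55/4.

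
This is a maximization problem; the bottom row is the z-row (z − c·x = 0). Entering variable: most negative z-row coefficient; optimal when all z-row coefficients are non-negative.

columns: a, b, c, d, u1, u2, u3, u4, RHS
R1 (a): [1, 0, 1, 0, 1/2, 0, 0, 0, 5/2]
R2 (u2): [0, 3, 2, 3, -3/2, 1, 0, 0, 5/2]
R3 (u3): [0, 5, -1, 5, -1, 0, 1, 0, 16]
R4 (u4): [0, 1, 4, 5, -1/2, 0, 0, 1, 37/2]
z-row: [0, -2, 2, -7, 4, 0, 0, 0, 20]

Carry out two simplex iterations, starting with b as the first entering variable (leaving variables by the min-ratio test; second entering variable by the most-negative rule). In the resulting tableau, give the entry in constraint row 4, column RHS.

43/3

Ratio test on column b — row 1: entry 0 ≤ 0; row 2: (5/2)/3 = 5/6; row 3: 16/5 = 16/5; row 4: (37/2)/1 = 37/2. Minimum is 5/6 at row 2 (u2 leaves); pivot element 3.
Divide row 2 by 3; eliminate column b from the other rows.
Second iteration: most negative z-row entry is -5 in column d, so d enters.
Ratio test on column d — row 1: entry 0 ≤ 0; row 2: (5/6)/1 = 5/6; row 3: entry 0 ≤ 0; row 4: (53/3)/4 = 53/12. Minimum is 5/6 at row 2 (b leaves); pivot element 1.
Divide row 2 by 1; eliminate column d from the other rows.
After both pivots, the entry at constraint row 4, column RHS is 43/3.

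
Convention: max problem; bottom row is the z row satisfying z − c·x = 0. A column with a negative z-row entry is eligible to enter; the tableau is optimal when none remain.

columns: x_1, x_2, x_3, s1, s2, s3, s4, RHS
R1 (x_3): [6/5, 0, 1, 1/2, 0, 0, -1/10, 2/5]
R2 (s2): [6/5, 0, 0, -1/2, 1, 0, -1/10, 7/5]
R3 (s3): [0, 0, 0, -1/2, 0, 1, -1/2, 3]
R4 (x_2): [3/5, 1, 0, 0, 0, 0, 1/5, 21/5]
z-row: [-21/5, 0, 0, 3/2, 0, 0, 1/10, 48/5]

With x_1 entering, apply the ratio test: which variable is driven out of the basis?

x_3

Column x_1 entries and ratios — x_3: (2/5)/(6/5) = 1/3; s2: (7/5)/(6/5) = 7/6; s3: 0 ≤ 0, skip; x_2: (21/5)/(3/5) = 7.
Smallest ratio is 1/3 in the row of x_3, so x_3 leaves.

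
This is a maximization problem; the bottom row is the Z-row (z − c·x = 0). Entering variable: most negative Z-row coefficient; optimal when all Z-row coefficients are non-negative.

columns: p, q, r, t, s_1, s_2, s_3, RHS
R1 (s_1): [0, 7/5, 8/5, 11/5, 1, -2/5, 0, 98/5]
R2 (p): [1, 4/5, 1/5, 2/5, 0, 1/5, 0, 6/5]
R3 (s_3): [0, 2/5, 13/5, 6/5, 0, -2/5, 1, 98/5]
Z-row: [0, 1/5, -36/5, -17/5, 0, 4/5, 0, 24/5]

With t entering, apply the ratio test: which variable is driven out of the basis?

p

Column t entries and ratios — s_1: (98/5)/(11/5) = 98/11; p: (6/5)/(2/5) = 3; s_3: (98/5)/(6/5) = 49/3.
Smallest ratio is 3 in the row of p, so p leaves.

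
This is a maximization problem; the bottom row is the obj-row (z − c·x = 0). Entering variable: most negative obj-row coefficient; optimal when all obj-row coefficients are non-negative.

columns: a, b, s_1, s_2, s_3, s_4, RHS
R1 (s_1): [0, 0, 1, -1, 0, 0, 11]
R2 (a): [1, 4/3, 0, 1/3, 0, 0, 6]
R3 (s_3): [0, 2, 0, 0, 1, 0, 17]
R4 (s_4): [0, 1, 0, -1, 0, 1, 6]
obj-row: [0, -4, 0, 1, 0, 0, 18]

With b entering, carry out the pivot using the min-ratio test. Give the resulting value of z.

36

Ratio test on column b — row 1: entry 0 ≤ 0; row 2: 6/(4/3) = 9/2; row 3: 17/2 = 17/2; row 4: 6/1 = 6. Minimum is 9/2 at row 2 (a leaves); pivot element 4/3.
Pivot on row 2; the obj-row RHS becomes 18 − (-4)·(9/2) = 36.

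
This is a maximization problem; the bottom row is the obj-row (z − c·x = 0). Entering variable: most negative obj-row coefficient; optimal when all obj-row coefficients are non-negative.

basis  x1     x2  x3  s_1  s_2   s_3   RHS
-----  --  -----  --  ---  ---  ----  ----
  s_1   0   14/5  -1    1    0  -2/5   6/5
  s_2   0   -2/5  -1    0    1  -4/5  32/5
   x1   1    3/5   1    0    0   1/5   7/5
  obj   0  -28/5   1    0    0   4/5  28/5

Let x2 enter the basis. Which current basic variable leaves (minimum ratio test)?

Column x2 entries and ratios — s_1: (6/5)/(14/5) = 3/7; s_2: -2/5 ≤ 0, skip; x1: (7/5)/(3/5) = 7/3.
Smallest ratio is 3/7 in the row of s_1, so s_1 leaves.

s_1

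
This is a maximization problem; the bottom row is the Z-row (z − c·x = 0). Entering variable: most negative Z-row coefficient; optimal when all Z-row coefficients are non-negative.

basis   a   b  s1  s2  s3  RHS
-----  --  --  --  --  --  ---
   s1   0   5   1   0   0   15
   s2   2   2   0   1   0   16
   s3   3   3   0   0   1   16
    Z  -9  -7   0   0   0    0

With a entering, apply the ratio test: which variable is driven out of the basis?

s3

Column a entries and ratios — s1: 0 ≤ 0, skip; s2: 16/2 = 8; s3: 16/3 = 16/3.
Smallest ratio is 16/3 in the row of s3, so s3 leaves.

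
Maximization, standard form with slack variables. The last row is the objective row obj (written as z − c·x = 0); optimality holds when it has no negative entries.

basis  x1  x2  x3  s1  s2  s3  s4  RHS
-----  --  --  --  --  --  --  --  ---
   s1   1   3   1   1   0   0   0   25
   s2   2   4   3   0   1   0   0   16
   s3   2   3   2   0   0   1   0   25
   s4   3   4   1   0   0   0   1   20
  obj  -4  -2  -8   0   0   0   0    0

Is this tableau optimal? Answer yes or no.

The obj-row has a negative entry -8 in column x3, so it is not optimal.

no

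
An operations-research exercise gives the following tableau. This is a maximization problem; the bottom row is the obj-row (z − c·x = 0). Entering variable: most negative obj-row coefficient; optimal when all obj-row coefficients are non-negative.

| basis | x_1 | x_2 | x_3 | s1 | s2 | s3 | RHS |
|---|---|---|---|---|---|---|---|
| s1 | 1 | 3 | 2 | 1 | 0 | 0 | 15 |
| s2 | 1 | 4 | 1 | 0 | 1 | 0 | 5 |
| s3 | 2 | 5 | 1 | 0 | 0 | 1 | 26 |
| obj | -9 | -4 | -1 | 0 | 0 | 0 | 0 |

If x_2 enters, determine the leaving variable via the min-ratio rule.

Column x_2 entries and ratios — s1: 15/3 = 5; s2: 5/4 = 5/4; s3: 26/5 = 26/5.
Smallest ratio is 5/4 in the row of s2, so s2 leaves.

s2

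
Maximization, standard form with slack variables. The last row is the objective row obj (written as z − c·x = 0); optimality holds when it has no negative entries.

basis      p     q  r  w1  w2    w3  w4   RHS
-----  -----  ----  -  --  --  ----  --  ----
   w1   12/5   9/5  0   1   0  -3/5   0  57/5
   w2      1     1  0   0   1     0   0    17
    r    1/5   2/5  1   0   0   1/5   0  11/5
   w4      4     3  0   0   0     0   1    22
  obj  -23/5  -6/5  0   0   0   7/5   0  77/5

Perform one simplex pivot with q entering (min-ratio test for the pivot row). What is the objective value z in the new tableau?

Ratio test on column q — row 1: (57/5)/(9/5) = 19/3; row 2: 17/1 = 17; row 3: (11/5)/(2/5) = 11/2; row 4: 22/3 = 22/3. Minimum is 11/2 at row 3 (r leaves); pivot element 2/5.
Pivot on row 3; the obj-row RHS becomes 77/5 − (-6/5)·(11/2) = 22.

22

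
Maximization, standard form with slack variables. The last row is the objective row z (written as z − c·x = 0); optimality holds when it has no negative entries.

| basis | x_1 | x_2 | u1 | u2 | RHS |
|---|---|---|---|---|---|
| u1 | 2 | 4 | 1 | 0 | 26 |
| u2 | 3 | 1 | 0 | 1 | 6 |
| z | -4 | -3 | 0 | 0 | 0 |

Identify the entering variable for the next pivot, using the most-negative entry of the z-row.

x_1

Negative z-row entries: x_1: -4, x_2: -3.
The most negative is -4 in column x_1, so x_1 enters.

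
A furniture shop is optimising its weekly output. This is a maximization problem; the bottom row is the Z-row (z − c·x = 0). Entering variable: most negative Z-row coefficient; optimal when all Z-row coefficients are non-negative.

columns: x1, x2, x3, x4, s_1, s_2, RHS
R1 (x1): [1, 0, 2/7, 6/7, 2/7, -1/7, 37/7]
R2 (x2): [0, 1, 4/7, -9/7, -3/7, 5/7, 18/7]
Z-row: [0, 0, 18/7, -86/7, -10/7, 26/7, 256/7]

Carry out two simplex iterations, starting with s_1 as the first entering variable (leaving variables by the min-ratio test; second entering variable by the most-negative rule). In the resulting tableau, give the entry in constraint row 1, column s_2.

-1/6

Ratio test on column s_1 — row 1: (37/7)/(2/7) = 37/2; row 2: entry -3/7 ≤ 0. Minimum is 37/2 at row 1 (x1 leaves); pivot element 2/7.
Divide row 1 by 2/7; eliminate column s_1 from the other rows.
Second iteration: most negative Z-row entry is -8 in column x4, so x4 enters.
Ratio test on column x4 — row 1: (37/2)/3 = 37/6; row 2: entry 0 ≤ 0. Minimum is 37/6 at row 1 (s_1 leaves); pivot element 3.
Divide row 1 by 3; eliminate column x4 from the other rows.
After both pivots, the entry at constraint row 1, column s_2 is -1/6.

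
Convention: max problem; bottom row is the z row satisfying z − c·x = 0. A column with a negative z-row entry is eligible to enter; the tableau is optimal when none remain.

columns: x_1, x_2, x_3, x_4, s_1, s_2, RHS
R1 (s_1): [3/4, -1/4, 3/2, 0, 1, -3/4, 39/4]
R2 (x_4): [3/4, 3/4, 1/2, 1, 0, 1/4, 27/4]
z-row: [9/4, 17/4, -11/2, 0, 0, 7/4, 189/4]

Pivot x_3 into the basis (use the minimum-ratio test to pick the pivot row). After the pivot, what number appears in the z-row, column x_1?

Ratio test on column x_3 — row 1: (39/4)/(3/2) = 13/2; row 2: (27/4)/(1/2) = 27/2. Minimum is 13/2 at row 1 (s_1 leaves); pivot element 3/2.
Divide row 1 by 3/2; eliminate column x_3 from the other rows.
z-row update in column x_1: 9/4 − (-11/2)·(1/2) = 5.

5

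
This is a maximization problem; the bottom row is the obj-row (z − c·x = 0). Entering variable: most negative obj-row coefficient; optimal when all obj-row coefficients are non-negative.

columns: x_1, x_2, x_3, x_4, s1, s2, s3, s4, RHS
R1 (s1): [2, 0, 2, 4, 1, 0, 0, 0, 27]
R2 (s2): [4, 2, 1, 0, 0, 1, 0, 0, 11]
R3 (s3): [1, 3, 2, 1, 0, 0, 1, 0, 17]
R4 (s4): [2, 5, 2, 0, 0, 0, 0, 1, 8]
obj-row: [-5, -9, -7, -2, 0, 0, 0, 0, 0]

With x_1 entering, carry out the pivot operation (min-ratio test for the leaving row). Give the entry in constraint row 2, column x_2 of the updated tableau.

Ratio test on column x_1 — row 1: 27/2 = 27/2; row 2: 11/4 = 11/4; row 3: 17/1 = 17; row 4: 8/2 = 4. Minimum is 11/4 at row 2 (s2 leaves); pivot element 4.
Divide row 2 by 4; eliminate column x_1 from the other rows.
In the new row 2, the x_2 entry is the old entry divided by the pivot: 2/4 = 1/2.

1/2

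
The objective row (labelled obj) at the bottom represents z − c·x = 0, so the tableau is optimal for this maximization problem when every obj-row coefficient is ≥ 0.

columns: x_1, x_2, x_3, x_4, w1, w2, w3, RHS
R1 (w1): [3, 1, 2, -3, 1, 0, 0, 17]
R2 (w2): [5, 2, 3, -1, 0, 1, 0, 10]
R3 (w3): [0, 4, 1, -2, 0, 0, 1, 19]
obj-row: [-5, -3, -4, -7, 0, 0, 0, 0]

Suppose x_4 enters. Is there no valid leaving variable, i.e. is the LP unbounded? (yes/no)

Every constraint-row entry in column x_4 is ≤ 0, so increasing x_4 is unbounded.

yes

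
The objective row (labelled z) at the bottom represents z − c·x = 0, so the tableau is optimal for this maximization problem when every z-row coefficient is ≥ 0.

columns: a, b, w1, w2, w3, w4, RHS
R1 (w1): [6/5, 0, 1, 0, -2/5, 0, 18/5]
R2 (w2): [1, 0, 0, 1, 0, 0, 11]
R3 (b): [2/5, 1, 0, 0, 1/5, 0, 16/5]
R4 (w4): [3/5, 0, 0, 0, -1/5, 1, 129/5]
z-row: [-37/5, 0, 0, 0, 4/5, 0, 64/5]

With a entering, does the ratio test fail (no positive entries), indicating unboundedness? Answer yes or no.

no

Column a has positive entries in row(s) 1, 2, 3, 4, so the ratio test bounds it — not unbounded.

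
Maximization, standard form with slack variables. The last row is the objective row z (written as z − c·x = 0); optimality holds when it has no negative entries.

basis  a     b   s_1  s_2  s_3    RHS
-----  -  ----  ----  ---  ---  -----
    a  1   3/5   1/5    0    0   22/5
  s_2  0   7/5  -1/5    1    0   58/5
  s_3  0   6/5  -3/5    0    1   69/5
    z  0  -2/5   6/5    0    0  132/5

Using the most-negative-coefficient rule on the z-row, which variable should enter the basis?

b

Negative z-row entries: b: -2/5.
The most negative is -2/5 in column b, so b enters.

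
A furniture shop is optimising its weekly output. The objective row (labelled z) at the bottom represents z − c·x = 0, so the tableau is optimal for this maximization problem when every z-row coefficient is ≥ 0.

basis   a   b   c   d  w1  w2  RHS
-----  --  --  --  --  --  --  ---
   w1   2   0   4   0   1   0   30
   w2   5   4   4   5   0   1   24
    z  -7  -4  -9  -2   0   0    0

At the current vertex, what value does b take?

0

b is not in the basis, so in the current basic feasible solution b = 0.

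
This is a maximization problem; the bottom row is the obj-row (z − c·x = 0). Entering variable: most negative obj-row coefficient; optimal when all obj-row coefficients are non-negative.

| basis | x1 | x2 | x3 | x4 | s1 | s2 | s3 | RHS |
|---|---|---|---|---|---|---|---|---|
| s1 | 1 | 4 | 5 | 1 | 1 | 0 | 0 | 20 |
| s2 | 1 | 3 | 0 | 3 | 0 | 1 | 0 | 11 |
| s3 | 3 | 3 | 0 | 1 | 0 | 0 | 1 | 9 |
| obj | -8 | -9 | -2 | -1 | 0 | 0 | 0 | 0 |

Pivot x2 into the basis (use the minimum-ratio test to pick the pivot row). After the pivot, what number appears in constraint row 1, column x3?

5

Ratio test on column x2 — row 1: 20/4 = 5; row 2: 11/3 = 11/3; row 3: 9/3 = 3. Minimum is 3 at row 3 (s3 leaves); pivot element 3.
Divide row 3 by 3; eliminate column x2 from the other rows.
Row 1 update in column x3: 5 − 4·0 = 5.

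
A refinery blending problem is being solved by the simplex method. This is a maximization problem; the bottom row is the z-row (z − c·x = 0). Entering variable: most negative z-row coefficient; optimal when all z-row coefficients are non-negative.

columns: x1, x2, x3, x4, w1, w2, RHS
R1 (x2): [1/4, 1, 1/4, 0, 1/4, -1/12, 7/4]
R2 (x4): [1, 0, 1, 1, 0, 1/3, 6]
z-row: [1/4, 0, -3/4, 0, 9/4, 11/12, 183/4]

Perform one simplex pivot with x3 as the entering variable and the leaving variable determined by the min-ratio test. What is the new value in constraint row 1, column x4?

-1/4

Ratio test on column x3 — row 1: (7/4)/(1/4) = 7; row 2: 6/1 = 6. Minimum is 6 at row 2 (x4 leaves); pivot element 1.
Divide row 2 by 1; eliminate column x3 from the other rows.
Row 1 update in column x4: 0 − (1/4)·1 = -1/4.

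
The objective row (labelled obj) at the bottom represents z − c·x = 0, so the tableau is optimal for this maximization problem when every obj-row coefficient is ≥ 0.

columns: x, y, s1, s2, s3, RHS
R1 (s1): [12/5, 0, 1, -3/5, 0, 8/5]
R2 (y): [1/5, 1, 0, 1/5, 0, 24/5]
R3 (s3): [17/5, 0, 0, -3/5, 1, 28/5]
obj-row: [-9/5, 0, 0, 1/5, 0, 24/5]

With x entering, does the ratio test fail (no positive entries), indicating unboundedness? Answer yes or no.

Column x has positive entries in row(s) 1, 2, 3, so the ratio test bounds it — not unbounded.

no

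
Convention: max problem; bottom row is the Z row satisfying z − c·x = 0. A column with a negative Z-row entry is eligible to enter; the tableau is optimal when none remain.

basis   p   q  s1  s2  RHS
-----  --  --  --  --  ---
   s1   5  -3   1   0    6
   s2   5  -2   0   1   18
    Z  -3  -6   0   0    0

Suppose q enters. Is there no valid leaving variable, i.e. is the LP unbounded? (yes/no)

yes

Every constraint-row entry in column q is ≤ 0, so increasing q is unbounded.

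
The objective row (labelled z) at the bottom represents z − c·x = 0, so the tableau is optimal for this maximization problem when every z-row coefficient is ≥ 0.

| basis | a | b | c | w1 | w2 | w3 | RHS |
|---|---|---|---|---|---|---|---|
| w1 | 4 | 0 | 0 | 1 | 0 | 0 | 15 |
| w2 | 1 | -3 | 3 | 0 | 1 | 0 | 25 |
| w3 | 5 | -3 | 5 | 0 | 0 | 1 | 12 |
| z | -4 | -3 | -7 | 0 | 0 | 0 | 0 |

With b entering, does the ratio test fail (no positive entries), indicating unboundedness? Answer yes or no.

yes

Every constraint-row entry in column b is ≤ 0, so increasing b is unbounded.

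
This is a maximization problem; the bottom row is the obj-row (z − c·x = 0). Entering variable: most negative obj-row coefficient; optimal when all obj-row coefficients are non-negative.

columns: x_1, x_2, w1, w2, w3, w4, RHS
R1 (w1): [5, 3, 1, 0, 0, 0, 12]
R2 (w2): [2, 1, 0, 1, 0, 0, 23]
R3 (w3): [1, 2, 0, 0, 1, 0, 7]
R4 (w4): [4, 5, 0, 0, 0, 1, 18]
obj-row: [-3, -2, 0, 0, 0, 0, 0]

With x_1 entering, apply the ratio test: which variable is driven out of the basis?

w1

Column x_1 entries and ratios — w1: 12/5 = 12/5; w2: 23/2 = 23/2; w3: 7/1 = 7; w4: 18/4 = 9/2.
Smallest ratio is 12/5 in the row of w1, so w1 leaves.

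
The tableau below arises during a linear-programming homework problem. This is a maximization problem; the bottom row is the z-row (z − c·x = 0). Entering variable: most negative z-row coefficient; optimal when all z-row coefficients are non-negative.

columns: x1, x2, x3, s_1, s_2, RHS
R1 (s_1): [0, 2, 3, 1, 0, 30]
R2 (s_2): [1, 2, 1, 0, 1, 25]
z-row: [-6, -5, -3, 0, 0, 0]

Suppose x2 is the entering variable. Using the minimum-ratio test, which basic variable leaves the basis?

Column x2 entries and ratios — s_1: 30/2 = 15; s_2: 25/2 = 25/2.
Smallest ratio is 25/2 in the row of s_2, so s_2 leaves.

s_2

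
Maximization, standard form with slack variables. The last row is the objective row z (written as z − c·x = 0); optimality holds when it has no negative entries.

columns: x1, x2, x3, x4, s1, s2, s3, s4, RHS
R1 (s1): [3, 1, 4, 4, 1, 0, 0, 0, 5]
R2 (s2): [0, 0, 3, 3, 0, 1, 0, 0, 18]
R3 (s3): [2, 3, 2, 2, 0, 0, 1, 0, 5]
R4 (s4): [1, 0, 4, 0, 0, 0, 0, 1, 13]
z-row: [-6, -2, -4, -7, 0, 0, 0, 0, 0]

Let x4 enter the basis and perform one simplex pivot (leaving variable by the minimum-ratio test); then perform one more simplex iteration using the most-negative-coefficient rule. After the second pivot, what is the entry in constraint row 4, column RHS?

Ratio test on column x4 — row 1: 5/4 = 5/4; row 2: 18/3 = 6; row 3: 5/2 = 5/2; row 4: entry 0 ≤ 0. Minimum is 5/4 at row 1 (s1 leaves); pivot element 4.
Divide row 1 by 4; eliminate column x4 from the other rows.
Second iteration: most negative z-row entry is -3/4 in column x1, so x1 enters.
Ratio test on column x1 — row 1: (5/4)/(3/4) = 5/3; row 2: entry -9/4 ≤ 0; row 3: (5/2)/(1/2) = 5; row 4: 13/1 = 13. Minimum is 5/3 at row 1 (x4 leaves); pivot element 3/4.
Divide row 1 by 3/4; eliminate column x1 from the other rows.
After both pivots, the entry at constraint row 4, column RHS is 34/3.

34/3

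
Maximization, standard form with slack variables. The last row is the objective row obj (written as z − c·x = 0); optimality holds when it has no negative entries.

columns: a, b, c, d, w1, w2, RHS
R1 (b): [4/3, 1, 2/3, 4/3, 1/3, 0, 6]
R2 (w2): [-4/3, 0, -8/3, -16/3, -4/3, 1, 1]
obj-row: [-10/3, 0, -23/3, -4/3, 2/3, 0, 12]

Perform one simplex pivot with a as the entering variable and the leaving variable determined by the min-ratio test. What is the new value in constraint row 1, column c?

1/2

Ratio test on column a — row 1: 6/(4/3) = 9/2; row 2: entry -4/3 ≤ 0. Minimum is 9/2 at row 1 (b leaves); pivot element 4/3.
Divide row 1 by 4/3; eliminate column a from the other rows.
In the new row 1, the c entry is the old entry divided by the pivot: (2/3)/(4/3) = 1/2.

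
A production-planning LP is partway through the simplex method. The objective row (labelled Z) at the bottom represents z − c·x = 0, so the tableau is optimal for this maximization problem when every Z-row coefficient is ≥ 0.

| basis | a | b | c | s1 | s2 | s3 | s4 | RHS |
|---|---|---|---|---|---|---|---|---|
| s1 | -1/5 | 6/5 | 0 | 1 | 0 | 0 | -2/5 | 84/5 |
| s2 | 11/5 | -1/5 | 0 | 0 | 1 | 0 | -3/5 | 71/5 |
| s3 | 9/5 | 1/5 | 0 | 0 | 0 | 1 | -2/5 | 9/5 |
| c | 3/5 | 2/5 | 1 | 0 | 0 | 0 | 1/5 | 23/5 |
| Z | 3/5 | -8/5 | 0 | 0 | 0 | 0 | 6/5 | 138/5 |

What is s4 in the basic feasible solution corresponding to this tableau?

0

s4 is not in the basis, so in the current basic feasible solution s4 = 0.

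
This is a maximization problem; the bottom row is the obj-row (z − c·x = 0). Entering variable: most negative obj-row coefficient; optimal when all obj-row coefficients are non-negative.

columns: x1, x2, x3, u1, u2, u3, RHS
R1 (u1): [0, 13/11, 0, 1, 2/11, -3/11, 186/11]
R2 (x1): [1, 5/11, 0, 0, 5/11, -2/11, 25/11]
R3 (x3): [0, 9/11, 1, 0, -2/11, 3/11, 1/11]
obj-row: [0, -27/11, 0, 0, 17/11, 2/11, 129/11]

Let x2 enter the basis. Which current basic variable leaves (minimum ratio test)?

Column x2 entries and ratios — u1: (186/11)/(13/11) = 186/13; x1: (25/11)/(5/11) = 5; x3: (1/11)/(9/11) = 1/9.
Smallest ratio is 1/9 in the row of x3, so x3 leaves.

x3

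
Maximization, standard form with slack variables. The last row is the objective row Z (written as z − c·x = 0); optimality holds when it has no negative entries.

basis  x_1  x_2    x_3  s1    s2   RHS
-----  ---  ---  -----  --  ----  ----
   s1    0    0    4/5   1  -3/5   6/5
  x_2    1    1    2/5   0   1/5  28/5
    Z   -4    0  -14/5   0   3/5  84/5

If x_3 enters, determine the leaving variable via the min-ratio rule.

Column x_3 entries and ratios — s1: (6/5)/(4/5) = 3/2; x_2: (28/5)/(2/5) = 14.
Smallest ratio is 3/2 in the row of s1, so s1 leaves.

s1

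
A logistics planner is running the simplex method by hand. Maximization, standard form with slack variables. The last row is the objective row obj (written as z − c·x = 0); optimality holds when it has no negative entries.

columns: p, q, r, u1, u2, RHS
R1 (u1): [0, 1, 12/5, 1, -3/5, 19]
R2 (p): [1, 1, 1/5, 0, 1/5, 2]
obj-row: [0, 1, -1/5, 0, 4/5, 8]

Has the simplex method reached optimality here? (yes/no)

The obj-row has a negative entry -1/5 in column r, so it is not optimal.

no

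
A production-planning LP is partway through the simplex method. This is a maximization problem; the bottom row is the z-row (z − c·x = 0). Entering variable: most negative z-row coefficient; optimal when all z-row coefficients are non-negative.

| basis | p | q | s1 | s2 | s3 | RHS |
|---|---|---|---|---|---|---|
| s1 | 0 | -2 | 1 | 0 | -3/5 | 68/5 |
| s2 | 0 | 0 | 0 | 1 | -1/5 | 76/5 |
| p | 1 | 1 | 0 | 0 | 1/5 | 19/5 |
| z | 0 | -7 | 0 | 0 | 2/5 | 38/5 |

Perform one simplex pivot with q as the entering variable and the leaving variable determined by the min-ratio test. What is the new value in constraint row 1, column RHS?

106/5

Ratio test on column q — row 1: entry -2 ≤ 0; row 2: entry 0 ≤ 0; row 3: (19/5)/1 = 19/5. Minimum is 19/5 at row 3 (p leaves); pivot element 1.
Divide row 3 by 1; eliminate column q from the other rows.
Row 1 update in column RHS: 68/5 − (-2)·(19/5) = 106/5.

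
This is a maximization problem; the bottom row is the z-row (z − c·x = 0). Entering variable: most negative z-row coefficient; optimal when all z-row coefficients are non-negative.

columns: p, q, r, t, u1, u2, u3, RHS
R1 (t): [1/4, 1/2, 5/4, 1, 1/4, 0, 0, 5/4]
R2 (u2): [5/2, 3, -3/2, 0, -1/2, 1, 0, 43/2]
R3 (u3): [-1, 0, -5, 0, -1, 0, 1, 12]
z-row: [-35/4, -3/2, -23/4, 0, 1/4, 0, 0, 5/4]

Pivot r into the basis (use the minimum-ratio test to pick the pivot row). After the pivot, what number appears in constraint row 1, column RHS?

Ratio test on column r — row 1: (5/4)/(5/4) = 1; row 2: entry -3/2 ≤ 0; row 3: entry -5 ≤ 0. Minimum is 1 at row 1 (t leaves); pivot element 5/4.
Divide row 1 by 5/4; eliminate column r from the other rows.
In the new row 1, the RHS entry is the old entry divided by the pivot: (5/4)/(5/4) = 1.

1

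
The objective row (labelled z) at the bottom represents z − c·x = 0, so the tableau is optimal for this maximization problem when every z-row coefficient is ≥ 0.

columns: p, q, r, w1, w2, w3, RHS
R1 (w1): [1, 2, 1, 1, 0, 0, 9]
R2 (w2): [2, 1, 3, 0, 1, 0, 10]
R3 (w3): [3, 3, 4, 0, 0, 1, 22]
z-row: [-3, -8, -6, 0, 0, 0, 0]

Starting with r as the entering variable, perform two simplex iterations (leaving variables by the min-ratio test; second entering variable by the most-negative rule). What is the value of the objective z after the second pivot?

Ratio test on column r — row 1: 9/1 = 9; row 2: 10/3 = 10/3; row 3: 22/4 = 11/2. Minimum is 10/3 at row 2 (w2 leaves); pivot element 3.
Pivot on row 2; the z-row RHS becomes 0 − (-6)·(10/3) = 20.
Next entering variable (most negative z-row entry -6): q.
Ratio test on column q — row 1: (17/3)/(5/3) = 17/5; row 2: (10/3)/(1/3) = 10; row 3: (26/3)/(5/3) = 26/5. Minimum is 17/5 at row 1 (w1 leaves); pivot element 5/3.
After the second pivot the z-row RHS is 20 − (-6)·(17/5) = 202/5.

202/5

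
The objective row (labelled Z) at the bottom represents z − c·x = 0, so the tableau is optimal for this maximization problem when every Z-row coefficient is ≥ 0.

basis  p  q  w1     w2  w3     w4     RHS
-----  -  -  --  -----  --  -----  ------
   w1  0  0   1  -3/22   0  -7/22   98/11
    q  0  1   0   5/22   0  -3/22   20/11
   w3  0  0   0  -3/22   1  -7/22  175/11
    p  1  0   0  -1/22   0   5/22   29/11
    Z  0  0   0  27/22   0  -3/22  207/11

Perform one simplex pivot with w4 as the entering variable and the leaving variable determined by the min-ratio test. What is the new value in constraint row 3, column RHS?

Ratio test on column w4 — row 1: entry -7/22 ≤ 0; row 2: entry -3/22 ≤ 0; row 3: entry -7/22 ≤ 0; row 4: (29/11)/(5/22) = 58/5. Minimum is 58/5 at row 4 (p leaves); pivot element 5/22.
Divide row 4 by 5/22; eliminate column w4 from the other rows.
Row 3 update in column RHS: 175/11 − (-7/22)·(58/5) = 98/5.

98/5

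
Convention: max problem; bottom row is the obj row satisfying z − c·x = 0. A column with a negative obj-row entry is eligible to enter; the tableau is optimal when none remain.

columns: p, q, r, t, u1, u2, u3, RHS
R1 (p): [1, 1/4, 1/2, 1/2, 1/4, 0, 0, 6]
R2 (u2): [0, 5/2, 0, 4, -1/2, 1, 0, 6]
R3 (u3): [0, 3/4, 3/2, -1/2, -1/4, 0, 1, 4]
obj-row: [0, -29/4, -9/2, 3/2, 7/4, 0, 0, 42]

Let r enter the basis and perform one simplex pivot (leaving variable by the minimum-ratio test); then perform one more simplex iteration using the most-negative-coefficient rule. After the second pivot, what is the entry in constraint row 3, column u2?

Ratio test on column r — row 1: 6/(1/2) = 12; row 2: entry 0 ≤ 0; row 3: 4/(3/2) = 8/3. Minimum is 8/3 at row 3 (u3 leaves); pivot element 3/2.
Divide row 3 by 3/2; eliminate column r from the other rows.
Second iteration: most negative obj-row entry is -5 in column q, so q enters.
Ratio test on column q — row 1: entry 0 ≤ 0; row 2: 6/(5/2) = 12/5; row 3: (8/3)/(1/2) = 16/3. Minimum is 12/5 at row 2 (u2 leaves); pivot element 5/2.
Divide row 2 by 5/2; eliminate column q from the other rows.
After both pivots, the entry at constraint row 3, column u2 is -1/5.

-1/5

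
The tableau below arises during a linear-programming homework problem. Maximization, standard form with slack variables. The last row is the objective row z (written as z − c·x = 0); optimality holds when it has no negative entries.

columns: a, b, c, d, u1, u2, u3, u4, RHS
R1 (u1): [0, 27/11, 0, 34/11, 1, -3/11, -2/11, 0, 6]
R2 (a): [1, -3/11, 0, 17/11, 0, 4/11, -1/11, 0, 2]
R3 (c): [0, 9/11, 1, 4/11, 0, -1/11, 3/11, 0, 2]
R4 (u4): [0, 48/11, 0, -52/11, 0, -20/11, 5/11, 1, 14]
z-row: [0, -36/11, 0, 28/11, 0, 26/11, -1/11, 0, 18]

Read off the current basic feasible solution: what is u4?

14

u4 is basic (row 4); its value is the RHS of that row, 14.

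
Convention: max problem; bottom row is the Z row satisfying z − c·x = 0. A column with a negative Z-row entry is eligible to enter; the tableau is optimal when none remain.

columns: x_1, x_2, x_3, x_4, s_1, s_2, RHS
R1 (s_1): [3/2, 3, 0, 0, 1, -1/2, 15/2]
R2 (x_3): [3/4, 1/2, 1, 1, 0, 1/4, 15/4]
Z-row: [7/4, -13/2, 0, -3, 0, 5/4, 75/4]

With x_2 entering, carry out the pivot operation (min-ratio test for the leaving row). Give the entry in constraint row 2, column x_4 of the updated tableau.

Ratio test on column x_2 — row 1: (15/2)/3 = 5/2; row 2: (15/4)/(1/2) = 15/2. Minimum is 5/2 at row 1 (s_1 leaves); pivot element 3.
Divide row 1 by 3; eliminate column x_2 from the other rows.
Row 2 update in column x_4: 1 − (1/2)·0 = 1.

1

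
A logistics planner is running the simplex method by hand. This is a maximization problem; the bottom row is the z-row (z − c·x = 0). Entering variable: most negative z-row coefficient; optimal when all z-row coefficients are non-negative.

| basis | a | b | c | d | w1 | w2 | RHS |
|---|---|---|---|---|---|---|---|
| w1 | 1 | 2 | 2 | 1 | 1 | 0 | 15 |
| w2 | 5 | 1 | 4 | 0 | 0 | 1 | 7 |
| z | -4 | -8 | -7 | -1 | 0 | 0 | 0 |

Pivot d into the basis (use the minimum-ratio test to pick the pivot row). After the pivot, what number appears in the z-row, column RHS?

15

Ratio test on column d — row 1: 15/1 = 15; row 2: entry 0 ≤ 0. Minimum is 15 at row 1 (w1 leaves); pivot element 1.
Divide row 1 by 1; eliminate column d from the other rows.
z-row update in column RHS: 0 − (-1)·15 = 15.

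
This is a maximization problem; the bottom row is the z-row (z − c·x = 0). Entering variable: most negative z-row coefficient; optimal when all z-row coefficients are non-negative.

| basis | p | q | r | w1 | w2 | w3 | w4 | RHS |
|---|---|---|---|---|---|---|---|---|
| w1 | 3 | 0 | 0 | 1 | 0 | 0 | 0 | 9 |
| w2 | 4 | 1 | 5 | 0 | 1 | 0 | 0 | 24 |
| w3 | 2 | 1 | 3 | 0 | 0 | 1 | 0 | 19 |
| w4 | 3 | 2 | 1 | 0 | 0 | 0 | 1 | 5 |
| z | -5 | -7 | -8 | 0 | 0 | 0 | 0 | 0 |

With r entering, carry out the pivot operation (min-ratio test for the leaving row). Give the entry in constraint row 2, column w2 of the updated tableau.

1/5

Ratio test on column r — row 1: entry 0 ≤ 0; row 2: 24/5 = 24/5; row 3: 19/3 = 19/3; row 4: 5/1 = 5. Minimum is 24/5 at row 2 (w2 leaves); pivot element 5.
Divide row 2 by 5; eliminate column r from the other rows.
In the new row 2, the w2 entry is the old entry divided by the pivot: 1/5 = 1/5.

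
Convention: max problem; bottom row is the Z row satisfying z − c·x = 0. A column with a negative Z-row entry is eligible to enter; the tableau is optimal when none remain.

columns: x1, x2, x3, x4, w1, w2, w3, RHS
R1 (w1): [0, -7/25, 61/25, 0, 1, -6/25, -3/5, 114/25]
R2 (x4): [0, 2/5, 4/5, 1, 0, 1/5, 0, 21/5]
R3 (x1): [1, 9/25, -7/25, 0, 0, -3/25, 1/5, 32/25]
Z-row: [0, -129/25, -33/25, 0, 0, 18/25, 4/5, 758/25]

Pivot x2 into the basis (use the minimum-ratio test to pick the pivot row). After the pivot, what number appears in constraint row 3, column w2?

Ratio test on column x2 — row 1: entry -7/25 ≤ 0; row 2: (21/5)/(2/5) = 21/2; row 3: (32/25)/(9/25) = 32/9. Minimum is 32/9 at row 3 (x1 leaves); pivot element 9/25.
Divide row 3 by 9/25; eliminate column x2 from the other rows.
In the new row 3, the w2 entry is the old entry divided by the pivot: (-3/25)/(9/25) = -1/3.

-1/3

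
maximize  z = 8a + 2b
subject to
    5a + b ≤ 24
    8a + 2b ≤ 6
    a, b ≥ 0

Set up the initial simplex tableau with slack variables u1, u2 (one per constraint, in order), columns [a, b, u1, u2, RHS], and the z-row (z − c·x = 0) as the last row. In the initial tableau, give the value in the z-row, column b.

The z-row carries the negated objective coefficients: the b entry is -2.

-2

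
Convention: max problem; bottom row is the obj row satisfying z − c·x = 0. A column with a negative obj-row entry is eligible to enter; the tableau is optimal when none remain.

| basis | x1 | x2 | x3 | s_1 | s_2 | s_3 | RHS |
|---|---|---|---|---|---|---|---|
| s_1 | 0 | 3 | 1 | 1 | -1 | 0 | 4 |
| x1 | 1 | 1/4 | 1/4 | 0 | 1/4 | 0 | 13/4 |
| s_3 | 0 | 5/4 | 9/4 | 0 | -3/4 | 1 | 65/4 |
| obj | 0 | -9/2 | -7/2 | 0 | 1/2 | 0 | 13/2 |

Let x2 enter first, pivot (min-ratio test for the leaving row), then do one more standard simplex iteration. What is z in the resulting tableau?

Ratio test on column x2 — row 1: 4/3 = 4/3; row 2: (13/4)/(1/4) = 13; row 3: (65/4)/(5/4) = 13. Minimum is 4/3 at row 1 (s_1 leaves); pivot element 3.
Pivot on row 1; the obj-row RHS becomes 13/2 − (-9/2)·(4/3) = 25/2.
Next entering variable (most negative obj-row entry -2): x3.
Ratio test on column x3 — row 1: (4/3)/(1/3) = 4; row 2: (35/12)/(1/6) = 35/2; row 3: (175/12)/(11/6) = 175/22. Minimum is 4 at row 1 (x2 leaves); pivot element 1/3.
After the second pivot the obj-row RHS is 25/2 − (-2)·4 = 41/2.

41/2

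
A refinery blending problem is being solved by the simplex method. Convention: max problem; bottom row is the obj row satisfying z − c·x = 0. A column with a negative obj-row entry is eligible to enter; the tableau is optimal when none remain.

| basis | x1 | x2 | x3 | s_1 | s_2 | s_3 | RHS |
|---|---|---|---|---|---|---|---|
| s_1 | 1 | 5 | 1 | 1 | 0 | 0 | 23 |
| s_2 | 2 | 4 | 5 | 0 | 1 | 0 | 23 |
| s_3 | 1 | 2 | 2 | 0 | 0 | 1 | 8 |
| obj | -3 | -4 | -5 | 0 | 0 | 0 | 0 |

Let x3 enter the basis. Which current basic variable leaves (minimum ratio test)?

Column x3 entries and ratios — s_1: 23/1 = 23; s_2: 23/5 = 23/5; s_3: 8/2 = 4.
Smallest ratio is 4 in the row of s_3, so s_3 leaves.

s_3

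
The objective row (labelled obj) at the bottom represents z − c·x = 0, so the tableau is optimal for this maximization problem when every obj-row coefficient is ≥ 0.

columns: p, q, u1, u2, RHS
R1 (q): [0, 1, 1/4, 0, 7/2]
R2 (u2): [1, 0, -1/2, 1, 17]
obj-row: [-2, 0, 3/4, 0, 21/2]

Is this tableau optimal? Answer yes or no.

no

The obj-row has a negative entry -2 in column p, so it is not optimal.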